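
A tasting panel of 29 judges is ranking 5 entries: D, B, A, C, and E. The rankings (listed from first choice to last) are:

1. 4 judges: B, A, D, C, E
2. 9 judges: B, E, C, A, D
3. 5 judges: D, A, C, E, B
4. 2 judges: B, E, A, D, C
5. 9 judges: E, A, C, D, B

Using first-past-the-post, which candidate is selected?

First-place votes: D 5, B 15, A 0, C 0, E 9.
B has the most first-place votes.

B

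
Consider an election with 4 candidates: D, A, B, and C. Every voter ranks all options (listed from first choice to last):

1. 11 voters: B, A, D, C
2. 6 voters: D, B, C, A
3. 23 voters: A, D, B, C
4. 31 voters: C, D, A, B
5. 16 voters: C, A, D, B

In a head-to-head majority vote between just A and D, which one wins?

A

Voters preferring A to D: 50; preferring D to A: 37.
A wins the head-to-head.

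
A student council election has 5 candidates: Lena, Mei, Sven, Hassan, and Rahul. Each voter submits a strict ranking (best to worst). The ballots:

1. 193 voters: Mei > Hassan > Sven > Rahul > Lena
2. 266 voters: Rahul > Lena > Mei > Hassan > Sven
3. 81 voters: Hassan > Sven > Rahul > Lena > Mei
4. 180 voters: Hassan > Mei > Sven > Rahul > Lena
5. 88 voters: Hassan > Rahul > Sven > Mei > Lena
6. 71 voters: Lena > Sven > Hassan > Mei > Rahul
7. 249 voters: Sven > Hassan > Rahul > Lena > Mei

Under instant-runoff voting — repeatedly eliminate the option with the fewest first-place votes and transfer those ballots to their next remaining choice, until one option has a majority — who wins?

Round 1: Lena 71, Mei 193, Sven 249, Hassan 349, Rahul 266. Eliminate Lena.
Round 2: Mei 193, Sven 320, Hassan 349, Rahul 266. Eliminate Mei.
Round 3: Sven 320, Hassan 542, Rahul 266. Eliminate Rahul.
Round 4: Sven 320, Hassan 808. Hassan has a majority.

Hassan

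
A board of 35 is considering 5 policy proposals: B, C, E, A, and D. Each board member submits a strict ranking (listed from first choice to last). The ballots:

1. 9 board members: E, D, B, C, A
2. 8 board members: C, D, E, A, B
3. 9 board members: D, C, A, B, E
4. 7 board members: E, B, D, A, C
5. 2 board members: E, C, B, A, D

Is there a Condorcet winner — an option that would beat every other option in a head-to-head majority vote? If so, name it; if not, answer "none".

E

E vs B: 26–9 for E.
E vs C: 18–17 for E.
E vs A: 26–9 for E.
E vs D: 18–17 for E.
E beats every other option head-to-head.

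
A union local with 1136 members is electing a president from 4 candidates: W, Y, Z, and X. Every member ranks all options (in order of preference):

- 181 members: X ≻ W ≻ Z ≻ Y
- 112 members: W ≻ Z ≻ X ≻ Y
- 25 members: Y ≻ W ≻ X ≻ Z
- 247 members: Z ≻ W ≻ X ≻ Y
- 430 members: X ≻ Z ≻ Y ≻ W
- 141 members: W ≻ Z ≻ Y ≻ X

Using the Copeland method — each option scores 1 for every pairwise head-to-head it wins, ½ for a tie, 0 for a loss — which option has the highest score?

W: beats Y; loses to Z and X → score 1.
Y: loses to W, Z, and X → score 0.
Z: beats W and Y; loses to X → score 2.
X: beats W, Y, and Z → score 3.
X has the best pairwise record.

X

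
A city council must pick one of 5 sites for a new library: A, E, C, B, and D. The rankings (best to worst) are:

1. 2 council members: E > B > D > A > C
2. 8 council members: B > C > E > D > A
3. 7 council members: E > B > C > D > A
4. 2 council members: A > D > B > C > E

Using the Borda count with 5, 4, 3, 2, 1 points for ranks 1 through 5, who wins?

A: 2·2 + 8·1 + 7·1 + 2·5 = 29
E: 2·5 + 8·3 + 7·5 + 2·1 = 71
C: 2·1 + 8·4 + 7·3 + 2·2 = 59
B: 2·4 + 8·5 + 7·4 + 2·3 = 82
D: 2·3 + 8·2 + 7·2 + 2·4 = 44
B has the highest Borda score (82).

B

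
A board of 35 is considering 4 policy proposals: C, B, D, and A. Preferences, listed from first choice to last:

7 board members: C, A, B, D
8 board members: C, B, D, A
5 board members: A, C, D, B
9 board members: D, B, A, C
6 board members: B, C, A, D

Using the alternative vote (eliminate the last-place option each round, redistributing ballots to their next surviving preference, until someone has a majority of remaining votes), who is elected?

Round 1: C 15, B 6, D 9, A 5. Eliminate A.
Round 2: C 20, B 6, D 9. C has a majority.

C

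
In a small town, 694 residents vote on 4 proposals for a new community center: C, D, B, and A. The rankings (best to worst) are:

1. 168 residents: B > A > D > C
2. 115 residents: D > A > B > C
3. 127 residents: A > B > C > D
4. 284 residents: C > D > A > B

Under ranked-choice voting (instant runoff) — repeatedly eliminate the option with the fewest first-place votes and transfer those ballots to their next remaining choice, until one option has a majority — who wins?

A

Round 1: C 284, D 115, B 168, A 127. Eliminate D.
Round 2: C 284, B 168, A 242. Eliminate B.
Round 3: C 284, A 410. A has a majority.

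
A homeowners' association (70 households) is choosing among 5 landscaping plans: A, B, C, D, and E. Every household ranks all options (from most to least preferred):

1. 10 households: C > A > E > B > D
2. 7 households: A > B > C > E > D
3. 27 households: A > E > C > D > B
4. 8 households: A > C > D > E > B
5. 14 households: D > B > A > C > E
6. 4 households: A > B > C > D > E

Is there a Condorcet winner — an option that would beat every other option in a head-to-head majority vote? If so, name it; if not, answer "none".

A vs B: 56–14 for A.
A vs C: 60–10 for A.
A vs D: 56–14 for A.
A vs E: 70–0 for A.
A beats every other option head-to-head.

A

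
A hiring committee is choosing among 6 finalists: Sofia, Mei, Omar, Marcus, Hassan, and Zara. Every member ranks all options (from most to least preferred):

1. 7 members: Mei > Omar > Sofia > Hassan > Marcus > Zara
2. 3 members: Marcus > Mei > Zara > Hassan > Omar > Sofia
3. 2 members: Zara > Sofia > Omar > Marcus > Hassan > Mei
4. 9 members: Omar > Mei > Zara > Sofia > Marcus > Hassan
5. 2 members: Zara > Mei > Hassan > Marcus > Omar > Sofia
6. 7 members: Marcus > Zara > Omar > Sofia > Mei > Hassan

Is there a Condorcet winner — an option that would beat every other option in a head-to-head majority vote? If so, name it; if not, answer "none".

Omar vs Sofia: 28–2 for Omar.
Omar vs Mei: 18–12 for Omar.
Omar vs Marcus: 18–12 for Omar.
Omar vs Hassan: 25–5 for Omar.
Omar vs Zara: 16–14 for Omar.
Omar beats every other option head-to-head.

Omar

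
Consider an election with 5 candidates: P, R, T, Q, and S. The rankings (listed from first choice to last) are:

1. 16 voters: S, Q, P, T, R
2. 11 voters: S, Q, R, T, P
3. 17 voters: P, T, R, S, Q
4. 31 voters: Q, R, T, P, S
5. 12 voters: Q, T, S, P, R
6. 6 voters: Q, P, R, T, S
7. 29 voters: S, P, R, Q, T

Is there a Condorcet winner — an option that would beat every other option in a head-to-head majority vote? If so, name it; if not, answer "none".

none

Checking pairwise contests:
Q beats P 76–46.
P beats R 80–42.
P beats T 68–54.
S beats Q 73–49.
T beats S 66–56.
Every option loses at least one head-to-head, so there is no Condorcet winner.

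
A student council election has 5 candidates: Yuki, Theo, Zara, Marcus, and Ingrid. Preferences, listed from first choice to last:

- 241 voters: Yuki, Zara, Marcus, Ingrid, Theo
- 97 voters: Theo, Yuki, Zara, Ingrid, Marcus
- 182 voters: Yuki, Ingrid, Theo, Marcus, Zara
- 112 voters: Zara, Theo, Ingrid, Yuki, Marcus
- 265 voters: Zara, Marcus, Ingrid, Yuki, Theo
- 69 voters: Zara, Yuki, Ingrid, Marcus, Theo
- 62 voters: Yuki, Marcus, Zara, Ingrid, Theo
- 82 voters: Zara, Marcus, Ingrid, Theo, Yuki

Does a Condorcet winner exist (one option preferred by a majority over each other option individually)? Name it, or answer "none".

Yuki

Yuki vs Theo: 819–291 for Yuki.
Yuki vs Zara: 582–528 for Yuki.
Yuki vs Marcus: 763–347 for Yuki.
Yuki vs Ingrid: 651–459 for Yuki.
Yuki beats every other option head-to-head.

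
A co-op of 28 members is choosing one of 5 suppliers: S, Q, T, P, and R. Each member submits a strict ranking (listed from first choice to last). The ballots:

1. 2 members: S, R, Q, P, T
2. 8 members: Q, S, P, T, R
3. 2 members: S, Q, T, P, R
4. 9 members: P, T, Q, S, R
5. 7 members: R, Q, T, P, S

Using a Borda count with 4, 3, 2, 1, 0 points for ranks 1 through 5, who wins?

Q

S: 2·4 + 8·3 + 2·4 + 9·1 + 7·0 = 49
Q: 2·2 + 8·4 + 2·3 + 9·2 + 7·3 = 81
T: 2·0 + 8·1 + 2·2 + 9·3 + 7·2 = 53
P: 2·1 + 8·2 + 2·1 + 9·4 + 7·1 = 63
R: 2·3 + 8·0 + 2·0 + 9·0 + 7·4 = 34
Q has the highest Borda score (81).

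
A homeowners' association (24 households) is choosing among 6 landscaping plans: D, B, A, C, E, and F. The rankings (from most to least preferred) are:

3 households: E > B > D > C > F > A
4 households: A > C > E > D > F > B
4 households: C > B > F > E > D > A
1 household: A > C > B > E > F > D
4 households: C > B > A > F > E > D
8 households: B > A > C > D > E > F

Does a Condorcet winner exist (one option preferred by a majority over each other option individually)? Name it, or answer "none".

Checking pairwise contests:
B beats D 20–4.
C beats B 13–11.
B beats A 19–5.
A beats C 13–11.
B beats E 17–7.
D beats F 15–9.
Every option loses at least one head-to-head, so there is no Condorcet winner.

none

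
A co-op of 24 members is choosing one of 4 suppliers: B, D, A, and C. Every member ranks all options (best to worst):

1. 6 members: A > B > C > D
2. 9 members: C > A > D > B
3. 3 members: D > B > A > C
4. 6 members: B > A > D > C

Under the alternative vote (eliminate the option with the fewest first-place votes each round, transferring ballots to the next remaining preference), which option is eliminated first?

D

Round 1: B 6, D 3, A 6, C 9. Eliminate D.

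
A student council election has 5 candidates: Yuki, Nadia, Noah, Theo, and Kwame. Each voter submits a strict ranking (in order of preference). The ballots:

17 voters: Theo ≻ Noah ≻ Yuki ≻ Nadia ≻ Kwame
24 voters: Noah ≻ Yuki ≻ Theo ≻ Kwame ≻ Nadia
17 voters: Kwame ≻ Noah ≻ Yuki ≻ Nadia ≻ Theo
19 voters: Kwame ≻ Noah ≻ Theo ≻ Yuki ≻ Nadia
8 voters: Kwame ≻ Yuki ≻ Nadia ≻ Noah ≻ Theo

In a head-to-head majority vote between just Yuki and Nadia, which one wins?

Yuki

Voters preferring Yuki to Nadia: 85; preferring Nadia to Yuki: 0.
Yuki wins the head-to-head.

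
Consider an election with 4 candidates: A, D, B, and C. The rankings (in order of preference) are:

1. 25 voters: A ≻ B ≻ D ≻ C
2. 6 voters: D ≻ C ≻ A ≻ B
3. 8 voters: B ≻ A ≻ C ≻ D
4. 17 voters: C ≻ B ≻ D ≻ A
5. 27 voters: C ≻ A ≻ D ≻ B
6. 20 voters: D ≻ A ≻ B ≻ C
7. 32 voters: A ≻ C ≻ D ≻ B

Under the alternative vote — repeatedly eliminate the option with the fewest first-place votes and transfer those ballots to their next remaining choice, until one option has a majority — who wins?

A

Round 1: A 57, D 26, B 8, C 44. Eliminate B.
Round 2: A 65, D 26, C 44. Eliminate D.
Round 3: A 85, C 50. A has a majority.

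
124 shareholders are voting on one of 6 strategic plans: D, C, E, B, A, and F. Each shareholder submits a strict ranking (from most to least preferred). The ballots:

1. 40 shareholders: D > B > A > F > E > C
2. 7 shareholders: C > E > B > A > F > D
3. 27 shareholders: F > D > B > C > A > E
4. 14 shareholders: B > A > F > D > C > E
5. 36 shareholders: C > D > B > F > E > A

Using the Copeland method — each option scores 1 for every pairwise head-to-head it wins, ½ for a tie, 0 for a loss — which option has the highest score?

D

D: beats C, E, B, A, and F → score 5.
C: beats E and A; loses to D, B, and F → score 2.
E: loses to D, C, B, A, and F → score 0.
B: beats C, E, A, and F; loses to D → score 4.
A: beats E; loses to D, C, B, and F → score 1.
F: beats C, E, and A; loses to D and B → score 3.
D has the best pairwise record.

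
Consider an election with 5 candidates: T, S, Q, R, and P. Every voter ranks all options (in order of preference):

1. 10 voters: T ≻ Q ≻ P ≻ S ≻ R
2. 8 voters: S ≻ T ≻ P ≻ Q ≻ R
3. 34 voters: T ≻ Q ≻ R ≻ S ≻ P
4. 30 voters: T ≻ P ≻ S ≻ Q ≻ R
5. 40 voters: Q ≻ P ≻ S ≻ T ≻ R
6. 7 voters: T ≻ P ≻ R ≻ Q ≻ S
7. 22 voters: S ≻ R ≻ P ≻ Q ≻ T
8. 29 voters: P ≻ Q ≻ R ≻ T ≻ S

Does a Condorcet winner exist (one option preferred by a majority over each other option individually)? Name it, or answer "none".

P

P vs T: 91–89 for P.
P vs S: 116–64 for P.
P vs Q: 96–84 for P.
P vs R: 124–56 for P.
P beats every other option head-to-head.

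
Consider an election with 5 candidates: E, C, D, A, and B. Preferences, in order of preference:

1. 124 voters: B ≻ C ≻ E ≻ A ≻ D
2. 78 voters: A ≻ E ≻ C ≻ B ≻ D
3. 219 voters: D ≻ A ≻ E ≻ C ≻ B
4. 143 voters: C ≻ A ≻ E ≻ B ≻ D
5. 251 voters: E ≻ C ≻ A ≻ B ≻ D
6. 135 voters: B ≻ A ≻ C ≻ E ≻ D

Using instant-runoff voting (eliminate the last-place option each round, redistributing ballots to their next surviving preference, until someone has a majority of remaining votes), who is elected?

Round 1: E 251, C 143, D 219, A 78, B 259. Eliminate A.
Round 2: E 329, C 143, D 219, B 259. Eliminate C.
Round 3: E 472, D 219, B 259. Eliminate D.
Round 4: E 691, B 259. E has a majority.

E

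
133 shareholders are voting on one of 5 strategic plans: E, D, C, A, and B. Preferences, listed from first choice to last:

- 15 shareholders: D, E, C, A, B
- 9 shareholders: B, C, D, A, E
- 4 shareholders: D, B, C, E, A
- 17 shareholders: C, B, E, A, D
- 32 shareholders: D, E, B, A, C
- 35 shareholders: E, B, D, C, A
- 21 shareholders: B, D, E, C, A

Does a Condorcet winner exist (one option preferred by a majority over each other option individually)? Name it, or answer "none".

none

Checking pairwise contests:
D beats E 81–52.
B beats D 82–51.
E beats C 103–30.
E beats A 124–9.
E beats B 82–51.
Every option loses at least one head-to-head, so there is no Condorcet winner.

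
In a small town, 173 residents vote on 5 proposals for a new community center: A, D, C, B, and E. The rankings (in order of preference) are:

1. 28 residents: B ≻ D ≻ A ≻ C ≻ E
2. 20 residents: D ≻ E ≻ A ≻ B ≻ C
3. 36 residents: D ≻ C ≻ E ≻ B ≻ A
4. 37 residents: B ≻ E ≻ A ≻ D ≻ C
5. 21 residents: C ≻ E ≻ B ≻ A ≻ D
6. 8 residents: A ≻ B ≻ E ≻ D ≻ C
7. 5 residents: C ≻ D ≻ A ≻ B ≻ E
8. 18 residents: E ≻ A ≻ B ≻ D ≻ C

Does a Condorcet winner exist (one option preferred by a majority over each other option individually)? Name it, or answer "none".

Checking pairwise contests:
D beats A 89–84.
B beats D 112–61.
A beats C 111–62.
E beats B 95–78.
D beats E 89–84.
Every option loses at least one head-to-head, so there is no Condorcet winner.

none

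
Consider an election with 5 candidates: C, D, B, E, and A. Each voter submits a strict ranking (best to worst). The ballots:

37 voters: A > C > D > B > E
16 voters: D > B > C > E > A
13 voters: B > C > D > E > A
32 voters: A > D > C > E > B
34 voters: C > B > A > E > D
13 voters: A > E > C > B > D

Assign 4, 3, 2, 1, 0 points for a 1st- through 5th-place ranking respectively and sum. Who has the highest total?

C: 37·3 + 16·2 + 13·3 + 32·2 + 34·4 + 13·2 = 408
D: 37·2 + 16·4 + 13·2 + 32·3 + 34·0 + 13·0 = 260
B: 37·1 + 16·3 + 13·4 + 32·0 + 34·3 + 13·1 = 252
E: 37·0 + 16·1 + 13·1 + 32·1 + 34·1 + 13·3 = 134
A: 37·4 + 16·0 + 13·0 + 32·4 + 34·2 + 13·4 = 396
C has the highest Borda score (408).

C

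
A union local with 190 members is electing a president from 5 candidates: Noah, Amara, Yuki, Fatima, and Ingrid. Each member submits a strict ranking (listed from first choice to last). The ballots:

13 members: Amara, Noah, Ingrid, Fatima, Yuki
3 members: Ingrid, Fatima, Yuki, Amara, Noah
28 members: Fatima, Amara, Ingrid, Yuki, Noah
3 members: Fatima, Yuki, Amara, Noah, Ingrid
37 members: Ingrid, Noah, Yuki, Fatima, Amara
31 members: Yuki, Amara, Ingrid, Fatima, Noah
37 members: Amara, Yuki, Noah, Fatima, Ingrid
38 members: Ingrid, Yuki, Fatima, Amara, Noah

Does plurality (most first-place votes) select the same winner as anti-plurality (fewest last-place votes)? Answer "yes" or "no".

Plurality — first-place votes: Noah 0, Amara 50, Yuki 31, Fatima 31, Ingrid 78. Winner: Ingrid.
Anti-plurality — last-place votes: Noah 100, Amara 37, Yuki 13, Fatima 0, Ingrid 40. Winner: Fatima.
The two methods disagree.

no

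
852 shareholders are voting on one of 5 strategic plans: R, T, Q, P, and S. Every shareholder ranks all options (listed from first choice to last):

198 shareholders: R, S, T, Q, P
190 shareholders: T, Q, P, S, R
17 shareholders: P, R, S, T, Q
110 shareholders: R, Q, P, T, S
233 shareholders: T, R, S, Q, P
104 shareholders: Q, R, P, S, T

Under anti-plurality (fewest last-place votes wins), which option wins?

Last-place votes: R 190, T 104, Q 17, P 431, S 110.
Q is ranked last by the fewest voters, so Q wins.

Q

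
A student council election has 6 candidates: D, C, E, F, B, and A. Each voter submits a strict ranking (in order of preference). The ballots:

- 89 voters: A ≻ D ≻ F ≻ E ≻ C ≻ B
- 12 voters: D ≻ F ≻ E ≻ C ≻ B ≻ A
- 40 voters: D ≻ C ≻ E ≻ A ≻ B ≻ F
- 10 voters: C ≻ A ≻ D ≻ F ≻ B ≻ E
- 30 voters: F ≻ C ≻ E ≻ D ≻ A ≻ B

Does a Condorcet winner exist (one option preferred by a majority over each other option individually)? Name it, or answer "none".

none

Checking pairwise contests:
A beats D 99–82.
D beats C 141–40.
D beats E 151–30.
D beats F 151–30.
D beats B 181–0.
C beats A 92–89.
Every option loses at least one head-to-head, so there is no Condorcet winner.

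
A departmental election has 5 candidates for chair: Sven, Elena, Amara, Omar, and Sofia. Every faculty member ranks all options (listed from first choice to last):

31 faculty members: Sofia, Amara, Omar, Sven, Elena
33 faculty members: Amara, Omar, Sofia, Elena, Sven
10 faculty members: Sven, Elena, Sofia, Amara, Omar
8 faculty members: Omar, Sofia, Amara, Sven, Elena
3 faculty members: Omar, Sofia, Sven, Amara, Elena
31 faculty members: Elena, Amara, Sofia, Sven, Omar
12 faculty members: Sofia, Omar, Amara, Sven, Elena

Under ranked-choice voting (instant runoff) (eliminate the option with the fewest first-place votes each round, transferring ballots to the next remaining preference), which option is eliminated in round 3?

Round 1: Sven 10, Elena 31, Amara 33, Omar 11, Sofia 43. Eliminate Sven.
Round 2: Elena 41, Amara 33, Omar 11, Sofia 43. Eliminate Omar.
Round 3: Elena 41, Amara 33, Sofia 54. Eliminate Amara.

Amara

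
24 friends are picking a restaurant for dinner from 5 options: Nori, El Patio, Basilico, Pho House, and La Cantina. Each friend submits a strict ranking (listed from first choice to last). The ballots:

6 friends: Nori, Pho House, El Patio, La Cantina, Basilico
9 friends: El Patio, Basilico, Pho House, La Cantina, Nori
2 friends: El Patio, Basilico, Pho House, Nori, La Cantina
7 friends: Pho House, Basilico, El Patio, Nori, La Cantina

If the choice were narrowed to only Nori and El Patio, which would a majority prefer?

Voters preferring Nori to El Patio: 6; preferring El Patio to Nori: 18.
El Patio wins the head-to-head.

El Patio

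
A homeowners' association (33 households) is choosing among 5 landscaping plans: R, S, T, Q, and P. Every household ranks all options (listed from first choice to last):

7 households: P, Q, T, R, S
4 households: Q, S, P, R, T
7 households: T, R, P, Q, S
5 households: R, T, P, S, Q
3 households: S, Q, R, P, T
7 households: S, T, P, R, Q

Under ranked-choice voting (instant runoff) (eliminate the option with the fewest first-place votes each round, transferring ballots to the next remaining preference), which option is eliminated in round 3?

Round 1: R 5, S 10, T 7, Q 4, P 7. Eliminate Q.
Round 2: R 5, S 14, T 7, P 7. Eliminate R.
Round 3: S 14, T 12, P 7. Eliminate P.

P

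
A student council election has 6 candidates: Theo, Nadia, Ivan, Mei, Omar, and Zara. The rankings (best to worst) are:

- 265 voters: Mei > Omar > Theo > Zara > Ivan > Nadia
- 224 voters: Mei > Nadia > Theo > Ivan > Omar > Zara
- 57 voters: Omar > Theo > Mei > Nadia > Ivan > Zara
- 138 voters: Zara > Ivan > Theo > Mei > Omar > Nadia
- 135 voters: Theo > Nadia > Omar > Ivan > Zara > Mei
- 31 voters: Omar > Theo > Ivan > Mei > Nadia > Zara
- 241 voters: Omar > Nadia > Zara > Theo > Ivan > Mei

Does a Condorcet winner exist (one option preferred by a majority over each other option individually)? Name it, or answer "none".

Checking pairwise contests:
Omar beats Theo 594–497.
Theo beats Nadia 626–465.
Theo beats Ivan 953–138.
Theo beats Mei 602–489.
Mei beats Omar 627–464.
Theo beats Zara 712–379.
Every option loses at least one head-to-head, so there is no Condorcet winner.

none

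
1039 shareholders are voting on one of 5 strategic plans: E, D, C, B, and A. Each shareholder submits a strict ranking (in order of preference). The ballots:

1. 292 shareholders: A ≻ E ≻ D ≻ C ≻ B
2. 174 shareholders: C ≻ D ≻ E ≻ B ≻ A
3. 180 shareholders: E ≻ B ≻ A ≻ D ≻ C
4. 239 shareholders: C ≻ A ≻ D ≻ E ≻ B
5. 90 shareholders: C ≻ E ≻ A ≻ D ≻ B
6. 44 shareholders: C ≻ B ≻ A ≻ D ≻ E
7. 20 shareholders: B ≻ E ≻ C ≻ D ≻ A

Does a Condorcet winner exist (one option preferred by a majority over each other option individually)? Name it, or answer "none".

C vs E: 547–492 for C.
C vs D: 567–472 for C.
C vs B: 839–200 for C.
C vs A: 567–472 for C.
C beats every other option head-to-head.

C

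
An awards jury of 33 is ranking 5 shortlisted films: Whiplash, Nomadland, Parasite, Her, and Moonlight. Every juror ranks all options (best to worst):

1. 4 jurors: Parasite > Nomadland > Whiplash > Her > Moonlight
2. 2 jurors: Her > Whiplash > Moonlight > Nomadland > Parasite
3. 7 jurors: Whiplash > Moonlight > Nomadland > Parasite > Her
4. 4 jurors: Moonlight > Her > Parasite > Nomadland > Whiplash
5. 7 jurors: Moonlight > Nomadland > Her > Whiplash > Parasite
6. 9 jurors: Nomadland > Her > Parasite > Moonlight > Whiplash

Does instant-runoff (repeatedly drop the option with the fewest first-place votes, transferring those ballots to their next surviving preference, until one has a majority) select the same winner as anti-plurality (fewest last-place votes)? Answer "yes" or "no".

no

Instant-runoff — R1 Whiplash 7, Nomadland 9, Parasite 4, Her 2, Moonlight 11 (Her out); R2 Whiplash 9, Nomadland 9, Parasite 4, Moonlight 11 (Parasite out); R3 Whiplash 9, Nomadland 13, Moonlight 11 (Whiplash out); R4 Nomadland 13, Moonlight 20 (Moonlight winner). Winner: Moonlight.
Anti-plurality — last-place votes: Whiplash 13, Nomadland 0, Parasite 9, Her 7, Moonlight 4. Winner: Nomadland.
The two methods disagree.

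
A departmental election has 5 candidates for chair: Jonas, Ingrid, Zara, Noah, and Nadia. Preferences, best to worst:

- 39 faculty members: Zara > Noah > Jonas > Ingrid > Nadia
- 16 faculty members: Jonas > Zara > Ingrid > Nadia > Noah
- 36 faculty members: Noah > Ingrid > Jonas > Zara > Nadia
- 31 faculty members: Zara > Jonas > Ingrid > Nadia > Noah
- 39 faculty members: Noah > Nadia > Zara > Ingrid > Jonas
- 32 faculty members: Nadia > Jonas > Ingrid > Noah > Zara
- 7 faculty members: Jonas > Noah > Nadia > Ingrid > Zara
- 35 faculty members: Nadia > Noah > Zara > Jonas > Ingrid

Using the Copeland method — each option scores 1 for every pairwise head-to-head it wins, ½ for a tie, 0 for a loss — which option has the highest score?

Jonas: beats Ingrid and Nadia; loses to Zara and Noah → score 2.
Ingrid: beats Nadia; loses to Jonas, Zara, and Noah → score 1.
Zara: beats Jonas, Ingrid, and Nadia; loses to Noah → score 3.
Noah: beats Jonas, Ingrid, Zara, and Nadia → score 4.
Nadia: loses to Jonas, Ingrid, Zara, and Noah → score 0.
Noah has the best pairwise record.

Noah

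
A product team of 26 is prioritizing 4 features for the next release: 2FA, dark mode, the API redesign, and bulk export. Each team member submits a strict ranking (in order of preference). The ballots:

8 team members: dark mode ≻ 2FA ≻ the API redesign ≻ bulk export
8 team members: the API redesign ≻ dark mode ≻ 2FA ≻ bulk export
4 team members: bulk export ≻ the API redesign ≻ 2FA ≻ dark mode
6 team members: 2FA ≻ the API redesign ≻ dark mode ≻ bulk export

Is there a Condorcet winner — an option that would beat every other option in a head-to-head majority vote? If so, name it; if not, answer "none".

Checking pairwise contests:
dark mode beats 2FA 16–10.
the API redesign beats dark mode 18–8.
2FA beats the API redesign 14–12.
2FA beats bulk export 22–4.
Every option loses at least one head-to-head, so there is no Condorcet winner.

none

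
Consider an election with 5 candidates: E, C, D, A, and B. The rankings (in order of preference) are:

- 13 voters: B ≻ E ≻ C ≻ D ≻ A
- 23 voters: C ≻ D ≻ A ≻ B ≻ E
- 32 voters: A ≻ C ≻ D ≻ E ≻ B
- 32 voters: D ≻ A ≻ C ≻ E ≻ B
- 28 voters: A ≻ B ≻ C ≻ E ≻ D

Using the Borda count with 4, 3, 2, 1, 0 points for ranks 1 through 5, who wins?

A

E: 13·3 + 23·0 + 32·1 + 32·1 + 28·1 = 131
C: 13·2 + 23·4 + 32·3 + 32·2 + 28·2 = 334
D: 13·1 + 23·3 + 32·2 + 32·4 + 28·0 = 274
A: 13·0 + 23·2 + 32·4 + 32·3 + 28·4 = 382
B: 13·4 + 23·1 + 32·0 + 32·0 + 28·3 = 159
A has the highest Borda score (382).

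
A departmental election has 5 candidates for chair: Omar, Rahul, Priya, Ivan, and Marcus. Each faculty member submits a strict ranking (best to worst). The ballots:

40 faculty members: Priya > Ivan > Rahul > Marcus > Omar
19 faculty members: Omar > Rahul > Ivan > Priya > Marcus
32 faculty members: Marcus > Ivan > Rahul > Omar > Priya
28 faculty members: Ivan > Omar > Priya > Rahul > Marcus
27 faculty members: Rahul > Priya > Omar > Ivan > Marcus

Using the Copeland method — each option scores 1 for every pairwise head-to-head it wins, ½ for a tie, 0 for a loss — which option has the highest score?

Omar: beats Priya and Marcus; loses to Rahul and Ivan → score 2.
Rahul: beats Omar, Priya, and Marcus; loses to Ivan → score 3.
Priya: beats Marcus; loses to Omar, Rahul, and Ivan → score 1.
Ivan: beats Omar, Rahul, Priya, and Marcus → score 4.
Marcus: loses to Omar, Rahul, Priya, and Ivan → score 0.
Ivan has the best pairwise record.

Ivan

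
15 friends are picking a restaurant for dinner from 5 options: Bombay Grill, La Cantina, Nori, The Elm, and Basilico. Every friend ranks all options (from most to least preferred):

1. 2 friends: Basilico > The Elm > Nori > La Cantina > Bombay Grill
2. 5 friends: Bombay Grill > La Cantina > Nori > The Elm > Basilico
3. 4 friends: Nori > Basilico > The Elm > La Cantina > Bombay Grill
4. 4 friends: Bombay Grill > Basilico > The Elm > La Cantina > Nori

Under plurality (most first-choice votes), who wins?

Bombay Grill

First-place votes: Bombay Grill 9, La Cantina 0, Nori 4, The Elm 0, Basilico 2.
Bombay Grill has the most first-place votes.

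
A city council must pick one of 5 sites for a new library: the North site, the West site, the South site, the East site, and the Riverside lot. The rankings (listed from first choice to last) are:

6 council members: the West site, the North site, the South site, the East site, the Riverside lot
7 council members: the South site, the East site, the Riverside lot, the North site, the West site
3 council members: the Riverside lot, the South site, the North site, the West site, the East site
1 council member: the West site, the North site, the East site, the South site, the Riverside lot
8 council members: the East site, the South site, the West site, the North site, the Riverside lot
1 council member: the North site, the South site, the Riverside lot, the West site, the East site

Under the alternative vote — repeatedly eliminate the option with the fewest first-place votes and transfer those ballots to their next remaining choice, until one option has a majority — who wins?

the South site

Round 1: the North site 1, the West site 7, the South site 7, the East site 8, the Riverside lot 3. Eliminate the North site.
Round 2: the West site 7, the South site 8, the East site 8, the Riverside lot 3. Eliminate the Riverside lot.
Round 3: the West site 7, the South site 11, the East site 8. Eliminate the West site.
Round 4: the South site 17, the East site 9. The South site has a majority.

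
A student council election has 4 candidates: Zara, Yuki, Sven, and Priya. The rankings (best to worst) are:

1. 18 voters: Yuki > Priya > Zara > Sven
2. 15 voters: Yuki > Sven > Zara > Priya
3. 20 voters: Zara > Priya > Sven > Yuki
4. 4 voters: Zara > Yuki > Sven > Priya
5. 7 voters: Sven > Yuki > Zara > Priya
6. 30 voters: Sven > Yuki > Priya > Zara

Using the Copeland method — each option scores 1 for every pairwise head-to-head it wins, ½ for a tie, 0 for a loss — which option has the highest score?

Zara: loses to Yuki, Sven, and Priya → score 0.
Yuki: beats Zara and Priya; loses to Sven → score 2.
Sven: beats Zara, Yuki, and Priya → score 3.
Priya: beats Zara; loses to Yuki and Sven → score 1.
Sven has the best pairwise record.

Sven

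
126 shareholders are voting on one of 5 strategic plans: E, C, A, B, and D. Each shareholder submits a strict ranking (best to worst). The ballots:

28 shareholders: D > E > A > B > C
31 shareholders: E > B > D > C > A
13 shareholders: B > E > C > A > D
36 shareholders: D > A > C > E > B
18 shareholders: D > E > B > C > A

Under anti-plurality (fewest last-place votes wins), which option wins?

Last-place votes: E 0, C 28, A 49, B 36, D 13.
E is ranked last by the fewest voters, so E wins.

E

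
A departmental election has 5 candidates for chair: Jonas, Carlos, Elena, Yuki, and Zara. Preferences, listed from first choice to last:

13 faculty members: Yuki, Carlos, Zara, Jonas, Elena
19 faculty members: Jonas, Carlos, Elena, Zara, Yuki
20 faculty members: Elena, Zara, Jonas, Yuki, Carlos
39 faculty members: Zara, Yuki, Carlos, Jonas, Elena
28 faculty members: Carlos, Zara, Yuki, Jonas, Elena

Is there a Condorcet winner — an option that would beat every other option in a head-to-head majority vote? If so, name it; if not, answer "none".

none

Checking pairwise contests:
Carlos beats Jonas 80–39.
Yuki beats Carlos 72–47.
Jonas beats Elena 99–20.
Zara beats Yuki 106–13.
Carlos beats Zara 60–59.
Every option loses at least one head-to-head, so there is no Condorcet winner.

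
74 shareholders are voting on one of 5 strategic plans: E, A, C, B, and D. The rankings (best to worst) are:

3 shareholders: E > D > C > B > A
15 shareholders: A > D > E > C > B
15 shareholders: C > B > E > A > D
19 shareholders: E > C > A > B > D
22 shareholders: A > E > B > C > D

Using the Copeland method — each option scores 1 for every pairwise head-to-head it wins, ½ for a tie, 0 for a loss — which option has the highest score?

E

E: beats C, B, and D; ties A → score 3.5.
A: beats B and D; ties E and C → score 3.
C: beats B and D; ties A; loses to E → score 2.5.
B: beats D; loses to E, A, and C → score 1.
D: loses to E, A, C, and B → score 0.
E has the best pairwise record.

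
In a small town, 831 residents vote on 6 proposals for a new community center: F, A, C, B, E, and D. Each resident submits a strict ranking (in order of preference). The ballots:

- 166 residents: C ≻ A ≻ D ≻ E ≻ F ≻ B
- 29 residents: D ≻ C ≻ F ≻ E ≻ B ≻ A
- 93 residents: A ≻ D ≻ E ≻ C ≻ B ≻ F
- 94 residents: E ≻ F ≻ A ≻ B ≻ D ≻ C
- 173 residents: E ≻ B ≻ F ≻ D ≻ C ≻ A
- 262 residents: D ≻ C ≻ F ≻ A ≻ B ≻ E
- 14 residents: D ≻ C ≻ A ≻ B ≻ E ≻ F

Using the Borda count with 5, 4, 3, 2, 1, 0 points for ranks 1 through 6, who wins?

F: 166·1 + 29·3 + 93·0 + 94·4 + 173·3 + 262·3 + 14·0 = 1934
A: 166·4 + 29·0 + 93·5 + 94·3 + 173·0 + 262·2 + 14·3 = 1977
C: 166·5 + 29·4 + 93·2 + 94·0 + 173·1 + 262·4 + 14·4 = 2409
B: 166·0 + 29·1 + 93·1 + 94·2 + 173·4 + 262·1 + 14·2 = 1292
E: 166·2 + 29·2 + 93·3 + 94·5 + 173·5 + 262·0 + 14·1 = 2018
D: 166·3 + 29·5 + 93·4 + 94·1 + 173·2 + 262·5 + 14·5 = 2835
D has the highest Borda score (2835).

D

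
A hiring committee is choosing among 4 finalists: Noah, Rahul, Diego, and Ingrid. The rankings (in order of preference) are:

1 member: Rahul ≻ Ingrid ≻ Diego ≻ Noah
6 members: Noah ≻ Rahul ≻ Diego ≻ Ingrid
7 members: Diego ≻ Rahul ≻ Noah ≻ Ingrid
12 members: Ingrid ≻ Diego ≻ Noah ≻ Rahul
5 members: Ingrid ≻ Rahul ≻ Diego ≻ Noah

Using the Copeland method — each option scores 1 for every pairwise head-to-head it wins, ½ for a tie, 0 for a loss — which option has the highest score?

Noah: beats Rahul; loses to Diego and Ingrid → score 1.
Rahul: loses to Noah, Diego, and Ingrid → score 0.
Diego: beats Noah and Rahul; loses to Ingrid → score 2.
Ingrid: beats Noah, Rahul, and Diego → score 3.
Ingrid has the best pairwise record.

Ingrid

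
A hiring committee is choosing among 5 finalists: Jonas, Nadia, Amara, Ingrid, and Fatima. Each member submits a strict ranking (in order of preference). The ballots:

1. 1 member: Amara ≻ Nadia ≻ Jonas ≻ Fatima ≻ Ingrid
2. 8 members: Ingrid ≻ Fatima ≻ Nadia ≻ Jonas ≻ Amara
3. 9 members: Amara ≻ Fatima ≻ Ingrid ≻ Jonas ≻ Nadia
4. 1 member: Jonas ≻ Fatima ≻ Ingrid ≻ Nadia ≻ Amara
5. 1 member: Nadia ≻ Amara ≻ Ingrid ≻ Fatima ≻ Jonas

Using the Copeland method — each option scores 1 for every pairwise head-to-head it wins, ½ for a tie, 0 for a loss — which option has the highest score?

Jonas: ties Nadia; loses to Amara, Ingrid, and Fatima → score 0.5.
Nadia: ties Jonas and Amara; loses to Ingrid and Fatima → score 1.
Amara: beats Jonas, Ingrid, and Fatima; ties Nadia → score 3.5.
Ingrid: beats Jonas and Nadia; loses to Amara and Fatima → score 2.
Fatima: beats Jonas, Nadia, and Ingrid; loses to Amara → score 3.
Amara has the best pairwise record.

Amara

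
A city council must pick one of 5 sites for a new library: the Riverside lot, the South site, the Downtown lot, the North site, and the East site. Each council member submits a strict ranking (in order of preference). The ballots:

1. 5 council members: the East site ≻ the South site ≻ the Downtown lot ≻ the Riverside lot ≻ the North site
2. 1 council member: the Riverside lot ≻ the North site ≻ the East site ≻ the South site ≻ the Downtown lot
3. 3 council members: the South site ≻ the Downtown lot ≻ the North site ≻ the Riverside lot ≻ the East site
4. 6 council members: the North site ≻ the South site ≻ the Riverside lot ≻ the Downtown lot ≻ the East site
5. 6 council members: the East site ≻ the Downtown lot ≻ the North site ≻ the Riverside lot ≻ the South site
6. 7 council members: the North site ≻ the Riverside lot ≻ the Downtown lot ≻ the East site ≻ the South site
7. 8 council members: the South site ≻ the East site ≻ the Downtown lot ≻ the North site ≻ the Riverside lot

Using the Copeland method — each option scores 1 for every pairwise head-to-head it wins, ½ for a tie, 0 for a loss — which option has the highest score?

the East site

the Riverside lot: loses to the South site, the Downtown lot, the North site, and the East site → score 0.
the South site: beats the Riverside lot and the Downtown lot; loses to the North site and the East site → score 2.
the Downtown lot: beats the Riverside lot and the North site; loses to the South site and the East site → score 2.
the North site: beats the Riverside lot and the South site; loses to the Downtown lot and the East site → score 2.
the East site: beats the Riverside lot, the South site, the Downtown lot, and the North site → score 4.
the East site has the best pairwise record.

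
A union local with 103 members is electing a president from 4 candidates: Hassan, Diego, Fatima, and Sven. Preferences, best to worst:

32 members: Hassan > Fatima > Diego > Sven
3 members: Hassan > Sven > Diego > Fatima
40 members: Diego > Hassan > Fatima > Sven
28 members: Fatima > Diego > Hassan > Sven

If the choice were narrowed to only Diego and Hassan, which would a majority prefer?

Voters preferring Diego to Hassan: 68; preferring Hassan to Diego: 35.
Diego wins the head-to-head.

Diego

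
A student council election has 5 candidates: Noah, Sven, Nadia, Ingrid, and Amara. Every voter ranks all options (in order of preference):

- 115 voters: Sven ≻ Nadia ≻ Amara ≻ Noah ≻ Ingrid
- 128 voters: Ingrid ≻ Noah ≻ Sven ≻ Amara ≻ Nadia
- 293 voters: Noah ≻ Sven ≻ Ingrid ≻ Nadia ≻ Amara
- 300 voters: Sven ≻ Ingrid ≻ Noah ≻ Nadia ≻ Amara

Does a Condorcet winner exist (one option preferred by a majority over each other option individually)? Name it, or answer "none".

none

Checking pairwise contests:
Ingrid beats Noah 428–408.
Noah beats Sven 421–415.
Noah beats Nadia 721–115.
Sven beats Ingrid 708–128.
Noah beats Amara 721–115.
Every option loses at least one head-to-head, so there is no Condorcet winner.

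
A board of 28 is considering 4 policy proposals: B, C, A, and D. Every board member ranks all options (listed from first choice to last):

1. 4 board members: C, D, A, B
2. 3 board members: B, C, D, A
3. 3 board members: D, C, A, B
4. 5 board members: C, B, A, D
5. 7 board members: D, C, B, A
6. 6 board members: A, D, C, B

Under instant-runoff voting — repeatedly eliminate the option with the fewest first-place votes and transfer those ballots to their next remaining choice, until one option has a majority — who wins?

Round 1: B 3, C 9, A 6, D 10. Eliminate B.
Round 2: C 12, A 6, D 10. Eliminate A.
Round 3: C 12, D 16. D has a majority.

D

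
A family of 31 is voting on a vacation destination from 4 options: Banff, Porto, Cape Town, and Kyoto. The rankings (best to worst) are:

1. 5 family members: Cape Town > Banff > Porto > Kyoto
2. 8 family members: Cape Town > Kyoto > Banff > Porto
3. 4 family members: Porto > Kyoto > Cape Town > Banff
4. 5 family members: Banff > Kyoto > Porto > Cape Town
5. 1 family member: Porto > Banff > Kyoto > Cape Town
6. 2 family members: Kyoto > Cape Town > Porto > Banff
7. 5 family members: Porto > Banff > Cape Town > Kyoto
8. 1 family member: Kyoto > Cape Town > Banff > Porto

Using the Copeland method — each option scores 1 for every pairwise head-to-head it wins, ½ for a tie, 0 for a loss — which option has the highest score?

Banff: beats Porto and Kyoto; loses to Cape Town → score 2.
Porto: loses to Banff, Cape Town, and Kyoto → score 0.
Cape Town: beats Banff, Porto, and Kyoto → score 3.
Kyoto: beats Porto; loses to Banff and Cape Town → score 1.
Cape Town has the best pairwise record.

Cape Town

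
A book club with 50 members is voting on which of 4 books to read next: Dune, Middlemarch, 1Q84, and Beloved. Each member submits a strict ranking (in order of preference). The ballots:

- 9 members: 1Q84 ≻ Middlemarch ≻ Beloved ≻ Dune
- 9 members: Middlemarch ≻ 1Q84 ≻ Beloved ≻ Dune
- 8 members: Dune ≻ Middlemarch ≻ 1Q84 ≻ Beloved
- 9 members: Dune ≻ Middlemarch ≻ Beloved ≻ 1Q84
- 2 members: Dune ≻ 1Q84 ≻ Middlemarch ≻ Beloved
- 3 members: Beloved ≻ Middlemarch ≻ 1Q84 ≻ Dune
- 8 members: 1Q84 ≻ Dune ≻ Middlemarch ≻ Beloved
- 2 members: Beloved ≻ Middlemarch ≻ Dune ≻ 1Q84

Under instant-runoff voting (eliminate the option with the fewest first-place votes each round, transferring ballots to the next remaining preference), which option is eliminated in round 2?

Middlemarch

Round 1: Dune 19, Middlemarch 9, 1Q84 17, Beloved 5. Eliminate Beloved.
Round 2: Dune 19, Middlemarch 14, 1Q84 17. Eliminate Middlemarch.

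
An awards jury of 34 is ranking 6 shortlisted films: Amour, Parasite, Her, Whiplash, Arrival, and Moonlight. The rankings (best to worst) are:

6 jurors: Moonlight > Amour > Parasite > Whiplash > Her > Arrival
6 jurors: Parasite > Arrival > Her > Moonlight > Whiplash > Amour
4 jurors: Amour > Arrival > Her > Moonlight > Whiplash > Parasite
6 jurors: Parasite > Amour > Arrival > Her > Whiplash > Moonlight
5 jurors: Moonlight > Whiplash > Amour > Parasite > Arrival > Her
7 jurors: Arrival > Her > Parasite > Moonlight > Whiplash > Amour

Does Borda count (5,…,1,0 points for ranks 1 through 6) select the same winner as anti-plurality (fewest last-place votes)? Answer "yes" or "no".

Borda — scores: Amour 83, Parasite 109, Her 76, Whiplash 55, Arrival 98, Moonlight 89. Winner: Parasite.
Anti-plurality — last-place votes: Amour 13, Parasite 4, Her 5, Whiplash 0, Arrival 6, Moonlight 6. Winner: Whiplash.
The two methods disagree.

no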